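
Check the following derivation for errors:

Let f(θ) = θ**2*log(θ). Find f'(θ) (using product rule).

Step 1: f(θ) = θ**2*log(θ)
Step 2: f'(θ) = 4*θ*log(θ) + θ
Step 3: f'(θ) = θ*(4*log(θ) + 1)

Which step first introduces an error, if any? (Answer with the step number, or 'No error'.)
Step 2

Step 2 is incorrect due to a wrong coefficient.
The step shows: 4*θ*log(θ) + θ
The correct value should be: 2*θ*log(θ) + θ

Explanation: The coefficient 2 was incorrectly written as 4: the term 2*θ*log(θ) was incorrectly written as 4*θ*log(θ)
The later steps are derived from this incorrect expression, so the error originates in Step 2.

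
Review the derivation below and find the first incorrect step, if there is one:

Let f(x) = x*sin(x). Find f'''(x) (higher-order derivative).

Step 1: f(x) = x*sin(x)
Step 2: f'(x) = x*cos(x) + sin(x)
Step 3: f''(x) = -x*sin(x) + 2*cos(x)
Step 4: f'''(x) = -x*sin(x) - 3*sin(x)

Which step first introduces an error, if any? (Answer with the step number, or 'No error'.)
Step 4

Step 4 is incorrect due to a wrong trig function.
The step shows: -x*sin(x) - 3*sin(x)
The correct value should be: -x*cos(x) - 3*sin(x)

Explanation: cos(x) was incorrectly written as sin(x): the term -x*cos(x) was incorrectly written as -x*sin(x)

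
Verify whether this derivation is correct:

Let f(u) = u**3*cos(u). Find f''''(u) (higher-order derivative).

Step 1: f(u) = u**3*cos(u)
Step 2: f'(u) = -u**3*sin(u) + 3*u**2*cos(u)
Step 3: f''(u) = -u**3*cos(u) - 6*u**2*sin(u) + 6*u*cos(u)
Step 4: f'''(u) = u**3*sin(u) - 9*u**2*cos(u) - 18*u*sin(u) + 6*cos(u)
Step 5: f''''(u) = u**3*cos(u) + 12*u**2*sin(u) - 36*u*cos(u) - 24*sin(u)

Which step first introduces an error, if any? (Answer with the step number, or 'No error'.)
No error

All steps in this derivation are correct.
The final answer f''''(u) = u**3*cos(u) + 12*u**2*sin(u) - 36*u*cos(u) - 24*sin(u) is valid.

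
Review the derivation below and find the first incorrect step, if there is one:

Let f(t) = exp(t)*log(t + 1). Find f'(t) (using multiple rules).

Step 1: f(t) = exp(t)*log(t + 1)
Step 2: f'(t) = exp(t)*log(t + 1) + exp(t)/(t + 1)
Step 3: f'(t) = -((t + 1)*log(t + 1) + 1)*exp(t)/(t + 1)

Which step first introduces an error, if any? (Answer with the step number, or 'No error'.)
Step 3

Step 3 is incorrect due to a sign flip.
The step shows: -((t + 1)*log(t + 1) + 1)*exp(t)/(t + 1)
The correct value should be: ((t + 1)*log(t + 1) + 1)*exp(t)/(t + 1)

Explanation: The sign of the whole expression was flipped: the term ((t + 1)*log(t + 1) + 1)*exp(t)/(t + 1) was incorrectly written as -((t + 1)*log(t + 1) + 1)*exp(t)/(t + 1)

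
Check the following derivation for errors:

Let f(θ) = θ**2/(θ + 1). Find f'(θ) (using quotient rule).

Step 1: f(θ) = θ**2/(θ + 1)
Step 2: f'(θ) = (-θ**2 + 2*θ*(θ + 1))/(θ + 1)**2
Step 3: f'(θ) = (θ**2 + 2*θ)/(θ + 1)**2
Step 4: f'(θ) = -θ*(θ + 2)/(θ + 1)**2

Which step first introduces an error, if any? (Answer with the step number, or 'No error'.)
Step 4

Step 4 is incorrect due to a sign flip.
The step shows: -θ*(θ + 2)/(θ + 1)**2
The correct value should be: θ*(θ + 2)/(θ + 1)**2

Explanation: The sign of the whole expression was flipped: the term θ*(θ + 2)/(θ + 1)**2 was incorrectly written as -θ*(θ + 2)/(θ + 1)**2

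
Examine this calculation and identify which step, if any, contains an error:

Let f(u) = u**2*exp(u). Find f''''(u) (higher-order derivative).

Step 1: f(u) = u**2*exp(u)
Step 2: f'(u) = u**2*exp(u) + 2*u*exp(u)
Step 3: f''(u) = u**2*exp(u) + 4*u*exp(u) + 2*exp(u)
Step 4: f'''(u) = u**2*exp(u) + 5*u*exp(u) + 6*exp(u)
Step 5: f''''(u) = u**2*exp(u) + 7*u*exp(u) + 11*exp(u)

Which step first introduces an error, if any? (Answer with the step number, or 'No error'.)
Step 4

Step 4 is incorrect due to a wrong coefficient.
The step shows: u**2*exp(u) + 5*u*exp(u) + 6*exp(u)
The correct value should be: u**2*exp(u) + 6*u*exp(u) + 6*exp(u)

Explanation: The coefficient 6 was incorrectly written as 5: the term 6*u*exp(u) was incorrectly written as 5*u*exp(u)
The later steps are derived from this incorrect expression, so the error originates in Step 4.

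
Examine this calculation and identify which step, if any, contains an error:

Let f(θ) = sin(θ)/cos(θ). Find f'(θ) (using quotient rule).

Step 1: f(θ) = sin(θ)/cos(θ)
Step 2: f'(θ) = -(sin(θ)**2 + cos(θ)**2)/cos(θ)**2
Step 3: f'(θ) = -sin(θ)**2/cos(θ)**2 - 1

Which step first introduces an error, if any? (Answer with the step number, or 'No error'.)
Step 2

Step 2 is incorrect due to a sign flip.
The step shows: -(sin(θ)**2 + cos(θ)**2)/cos(θ)**2
The correct value should be: (sin(θ)**2 + cos(θ)**2)/cos(θ)**2

Explanation: The sign of the whole expression was flipped: the term (sin(θ)**2 + cos(θ)**2)/cos(θ)**2 was incorrectly written as -(sin(θ)**2 + cos(θ)**2)/cos(θ)**2
The later steps are derived from this incorrect expression, so the error originates in Step 2.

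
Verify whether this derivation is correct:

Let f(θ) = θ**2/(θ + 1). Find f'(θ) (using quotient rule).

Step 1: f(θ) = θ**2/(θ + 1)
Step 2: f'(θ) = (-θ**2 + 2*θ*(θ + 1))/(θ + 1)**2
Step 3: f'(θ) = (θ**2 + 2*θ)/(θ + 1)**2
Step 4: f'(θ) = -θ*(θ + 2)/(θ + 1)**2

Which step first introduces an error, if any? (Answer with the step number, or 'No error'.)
Step 4

Step 4 is incorrect due to a sign flip.
The step shows: -θ*(θ + 2)/(θ + 1)**2
The correct value should be: θ*(θ + 2)/(θ + 1)**2

Explanation: The sign of the whole expression was flipped: the term θ*(θ + 2)/(θ + 1)**2 was incorrectly written as -θ*(θ + 2)/(θ + 1)**2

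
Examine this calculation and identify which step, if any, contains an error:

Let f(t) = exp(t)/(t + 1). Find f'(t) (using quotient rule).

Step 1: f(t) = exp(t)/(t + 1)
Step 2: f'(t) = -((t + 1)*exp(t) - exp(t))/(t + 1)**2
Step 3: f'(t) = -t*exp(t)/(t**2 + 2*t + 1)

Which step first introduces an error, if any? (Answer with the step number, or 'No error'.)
Step 2

Step 2 is incorrect due to a sign flip.
The step shows: -((t + 1)*exp(t) - exp(t))/(t + 1)**2
The correct value should be: ((t + 1)*exp(t) - exp(t))/(t + 1)**2

Explanation: The sign of the whole expression was flipped: the term ((t + 1)*exp(t) - exp(t))/(t + 1)**2 was incorrectly written as -((t + 1)*exp(t) - exp(t))/(t + 1)**2
The later steps are derived from this incorrect expression, so the error originates in Step 2.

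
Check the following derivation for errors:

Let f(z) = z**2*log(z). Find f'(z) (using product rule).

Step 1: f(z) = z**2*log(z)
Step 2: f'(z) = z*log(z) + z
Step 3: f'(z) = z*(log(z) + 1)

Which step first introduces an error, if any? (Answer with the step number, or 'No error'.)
Step 2

Step 2 is incorrect due to a wrong coefficient.
The step shows: z*log(z) + z
The correct value should be: 2*z*log(z) + z

Explanation: The coefficient 2 was incorrectly written as 1: the term 2*z*log(z) was incorrectly written as z*log(z)
The later steps are derived from this incorrect expression, so the error originates in Step 2.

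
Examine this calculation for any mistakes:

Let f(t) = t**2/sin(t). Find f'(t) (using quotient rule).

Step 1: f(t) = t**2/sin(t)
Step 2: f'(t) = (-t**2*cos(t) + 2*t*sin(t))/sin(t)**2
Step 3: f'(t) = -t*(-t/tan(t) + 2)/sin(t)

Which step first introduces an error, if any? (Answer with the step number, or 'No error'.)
Step 3

Step 3 is incorrect due to a sign flip.
The step shows: -t*(-t/tan(t) + 2)/sin(t)
The correct value should be: t*(-t/tan(t) + 2)/sin(t)

Explanation: The sign of the whole expression was flipped: the term t*(-t/tan(t) + 2)/sin(t) was incorrectly written as -t*(-t/tan(t) + 2)/sin(t)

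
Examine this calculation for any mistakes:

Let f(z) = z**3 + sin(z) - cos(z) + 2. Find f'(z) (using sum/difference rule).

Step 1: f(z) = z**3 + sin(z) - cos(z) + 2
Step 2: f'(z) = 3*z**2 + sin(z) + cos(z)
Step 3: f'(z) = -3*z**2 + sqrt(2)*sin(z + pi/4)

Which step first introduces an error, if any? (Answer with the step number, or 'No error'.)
Step 3

Step 3 is incorrect due to a sign flip.
The step shows: -3*z**2 + sqrt(2)*sin(z + pi/4)
The correct value should be: 3*z**2 + sqrt(2)*sin(z + pi/4)

Explanation: The sign of one term was flipped: the term 3*z**2 was incorrectly written as -3*z**2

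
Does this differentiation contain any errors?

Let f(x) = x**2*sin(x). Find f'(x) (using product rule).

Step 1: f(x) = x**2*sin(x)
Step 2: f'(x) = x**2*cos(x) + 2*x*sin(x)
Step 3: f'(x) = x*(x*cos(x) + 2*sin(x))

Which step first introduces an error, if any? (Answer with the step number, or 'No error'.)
No error

All steps in this derivation are correct.
The final answer f'(x) = x*(x*cos(x) + 2*sin(x)) is valid.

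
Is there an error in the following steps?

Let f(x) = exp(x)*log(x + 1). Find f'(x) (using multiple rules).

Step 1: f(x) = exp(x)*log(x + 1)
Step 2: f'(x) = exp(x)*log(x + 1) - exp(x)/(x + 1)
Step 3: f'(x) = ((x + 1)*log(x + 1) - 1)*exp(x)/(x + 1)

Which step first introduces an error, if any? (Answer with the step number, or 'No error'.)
Step 2

Step 2 is incorrect due to a sign flip.
The step shows: exp(x)*log(x + 1) - exp(x)/(x + 1)
The correct value should be: exp(x)*log(x + 1) + exp(x)/(x + 1)

Explanation: The sign of one term was flipped: the term exp(x)/(x + 1) was incorrectly written as -exp(x)/(x + 1)
The later steps are derived from this incorrect expression, so the error originates in Step 2.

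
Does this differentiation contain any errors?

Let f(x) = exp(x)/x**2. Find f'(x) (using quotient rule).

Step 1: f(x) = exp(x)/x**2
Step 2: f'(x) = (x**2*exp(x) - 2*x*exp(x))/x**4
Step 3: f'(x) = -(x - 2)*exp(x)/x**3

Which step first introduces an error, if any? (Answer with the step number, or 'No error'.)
Step 3

Step 3 is incorrect due to a sign flip.
The step shows: -(x - 2)*exp(x)/x**3
The correct value should be: (x - 2)*exp(x)/x**3

Explanation: The sign of the whole expression was flipped: the term (x - 2)*exp(x)/x**3 was incorrectly written as -(x - 2)*exp(x)/x**3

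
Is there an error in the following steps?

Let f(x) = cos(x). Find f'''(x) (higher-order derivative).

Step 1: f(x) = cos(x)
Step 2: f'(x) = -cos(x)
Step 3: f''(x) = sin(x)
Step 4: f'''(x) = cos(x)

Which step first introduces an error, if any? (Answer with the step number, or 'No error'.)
Step 2

Step 2 is incorrect due to a wrong trig function.
The step shows: -cos(x)
The correct value should be: -sin(x)

Explanation: sin(x) was incorrectly written as cos(x): the term -sin(x) was incorrectly written as -cos(x)
The later steps are derived from this incorrect expression, so the error originates in Step 2.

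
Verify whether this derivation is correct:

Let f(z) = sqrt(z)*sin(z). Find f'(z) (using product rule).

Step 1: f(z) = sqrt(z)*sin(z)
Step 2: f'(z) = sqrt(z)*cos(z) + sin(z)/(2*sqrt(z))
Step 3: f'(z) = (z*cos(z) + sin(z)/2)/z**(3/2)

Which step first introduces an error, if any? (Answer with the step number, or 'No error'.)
Step 3

Step 3 is incorrect due to a wrong exponent.
The step shows: (z*cos(z) + sin(z)/2)/z**(3/2)
The correct value should be: (z*cos(z) + sin(z)/2)/sqrt(z)

Explanation: The exponent -1/2 on z was incorrectly written as -3/2: the term (z*cos(z) + sin(z)/2)/sqrt(z) was incorrectly written as (z*cos(z) + sin(z)/2)/z**(3/2)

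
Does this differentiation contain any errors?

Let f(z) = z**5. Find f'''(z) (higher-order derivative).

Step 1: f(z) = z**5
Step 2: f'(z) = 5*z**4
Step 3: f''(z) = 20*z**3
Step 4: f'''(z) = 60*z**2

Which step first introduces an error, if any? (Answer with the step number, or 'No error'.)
No error

All steps in this derivation are correct.
The final answer f'''(z) = 60*z**2 is valid.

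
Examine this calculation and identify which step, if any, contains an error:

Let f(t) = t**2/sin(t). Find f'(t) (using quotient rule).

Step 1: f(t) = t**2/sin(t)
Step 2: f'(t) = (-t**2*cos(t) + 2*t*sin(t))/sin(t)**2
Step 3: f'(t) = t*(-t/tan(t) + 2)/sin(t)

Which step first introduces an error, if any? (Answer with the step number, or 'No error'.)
No error

All steps in this derivation are correct.
The final answer f'(t) = t*(-t/tan(t) + 2)/sin(t) is valid.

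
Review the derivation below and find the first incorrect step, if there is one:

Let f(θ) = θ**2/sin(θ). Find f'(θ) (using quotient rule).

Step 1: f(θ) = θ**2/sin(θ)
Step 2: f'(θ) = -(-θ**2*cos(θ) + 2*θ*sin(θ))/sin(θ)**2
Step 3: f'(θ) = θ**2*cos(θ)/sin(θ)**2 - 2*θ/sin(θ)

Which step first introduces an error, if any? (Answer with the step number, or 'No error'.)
Step 2

Step 2 is incorrect due to a sign flip.
The step shows: -(-θ**2*cos(θ) + 2*θ*sin(θ))/sin(θ)**2
The correct value should be: (-θ**2*cos(θ) + 2*θ*sin(θ))/sin(θ)**2

Explanation: The sign of the whole expression was flipped: the term (-θ**2*cos(θ) + 2*θ*sin(θ))/sin(θ)**2 was incorrectly written as -(-θ**2*cos(θ) + 2*θ*sin(θ))/sin(θ)**2
The later steps are derived from this incorrect expression, so the error originates in Step 2.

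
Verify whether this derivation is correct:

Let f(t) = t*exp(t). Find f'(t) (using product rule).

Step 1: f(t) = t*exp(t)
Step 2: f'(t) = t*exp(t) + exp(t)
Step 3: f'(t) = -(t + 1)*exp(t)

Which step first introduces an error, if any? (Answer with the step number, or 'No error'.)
Step 3

Step 3 is incorrect due to a sign flip.
The step shows: -(t + 1)*exp(t)
The correct value should be: (t + 1)*exp(t)

Explanation: The sign of the whole expression was flipped: the term (t + 1)*exp(t) was incorrectly written as -(t + 1)*exp(t)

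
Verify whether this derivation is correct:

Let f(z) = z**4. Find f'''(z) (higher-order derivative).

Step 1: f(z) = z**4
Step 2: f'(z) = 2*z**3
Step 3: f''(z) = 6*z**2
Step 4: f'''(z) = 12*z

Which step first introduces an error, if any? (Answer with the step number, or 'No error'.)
Step 2

Step 2 is incorrect due to a wrong coefficient.
The step shows: 2*z**3
The correct value should be: 4*z**3

Explanation: The coefficient 4 was incorrectly written as 2: the term 4*z**3 was incorrectly written as 2*z**3
The later steps are derived from this incorrect expression, so the error originates in Step 2.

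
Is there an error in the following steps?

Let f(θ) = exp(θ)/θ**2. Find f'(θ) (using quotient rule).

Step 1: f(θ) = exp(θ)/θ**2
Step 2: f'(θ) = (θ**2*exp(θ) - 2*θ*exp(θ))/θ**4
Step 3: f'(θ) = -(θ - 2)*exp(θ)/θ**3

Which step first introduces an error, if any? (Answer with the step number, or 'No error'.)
Step 3

Step 3 is incorrect due to a sign flip.
The step shows: -(θ - 2)*exp(θ)/θ**3
The correct value should be: (θ - 2)*exp(θ)/θ**3

Explanation: The sign of the whole expression was flipped: the term (θ - 2)*exp(θ)/θ**3 was incorrectly written as -(θ - 2)*exp(θ)/θ**3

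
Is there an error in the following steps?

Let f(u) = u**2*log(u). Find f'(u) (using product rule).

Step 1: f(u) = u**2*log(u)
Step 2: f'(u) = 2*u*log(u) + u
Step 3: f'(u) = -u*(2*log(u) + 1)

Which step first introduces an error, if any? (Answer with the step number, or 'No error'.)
Step 3

Step 3 is incorrect due to a sign flip.
The step shows: -u*(2*log(u) + 1)
The correct value should be: u*(2*log(u) + 1)

Explanation: The sign of the whole expression was flipped: the term u*(2*log(u) + 1) was incorrectly written as -u*(2*log(u) + 1)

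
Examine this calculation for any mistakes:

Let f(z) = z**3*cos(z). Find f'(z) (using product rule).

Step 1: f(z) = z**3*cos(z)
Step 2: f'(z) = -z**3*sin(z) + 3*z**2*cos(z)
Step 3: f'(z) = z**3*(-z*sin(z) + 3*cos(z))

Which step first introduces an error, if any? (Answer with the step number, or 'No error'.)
Step 3

Step 3 is incorrect due to a wrong exponent.
The step shows: z**3*(-z*sin(z) + 3*cos(z))
The correct value should be: z**2*(-z*sin(z) + 3*cos(z))

Explanation: The exponent 2 on z was incorrectly written as 3: the term z**2*(-z*sin(z) + 3*cos(z)) was incorrectly written as z**3*(-z*sin(z) + 3*cos(z))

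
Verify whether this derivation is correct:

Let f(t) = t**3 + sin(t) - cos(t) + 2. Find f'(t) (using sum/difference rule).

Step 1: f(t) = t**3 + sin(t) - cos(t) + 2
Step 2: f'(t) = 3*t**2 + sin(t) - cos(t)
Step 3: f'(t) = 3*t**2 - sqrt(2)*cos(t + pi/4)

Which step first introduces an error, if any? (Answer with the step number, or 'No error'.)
Step 2

Step 2 is incorrect due to a sign flip.
The step shows: 3*t**2 + sin(t) - cos(t)
The correct value should be: 3*t**2 + sin(t) + cos(t)

Explanation: The sign of one term was flipped: the term cos(t) was incorrectly written as -cos(t)
The later steps are derived from this incorrect expression, so the error originates in Step 2.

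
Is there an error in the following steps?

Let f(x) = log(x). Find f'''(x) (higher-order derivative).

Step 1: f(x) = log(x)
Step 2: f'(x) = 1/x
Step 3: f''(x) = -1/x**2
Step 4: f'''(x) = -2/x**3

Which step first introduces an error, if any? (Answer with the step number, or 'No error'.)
Step 4

Step 4 is incorrect due to a sign flip.
The step shows: -2/x**3
The correct value should be: 2/x**3

Explanation: The sign of the whole expression was flipped: the term 2/x**3 was incorrectly written as -2/x**3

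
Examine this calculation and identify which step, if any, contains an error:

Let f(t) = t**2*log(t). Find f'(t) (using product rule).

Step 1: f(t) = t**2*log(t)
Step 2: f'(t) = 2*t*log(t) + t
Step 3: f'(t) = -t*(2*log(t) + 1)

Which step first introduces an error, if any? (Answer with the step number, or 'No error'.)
Step 3

Step 3 is incorrect due to a sign flip.
The step shows: -t*(2*log(t) + 1)
The correct value should be: t*(2*log(t) + 1)

Explanation: The sign of the whole expression was flipped: the term t*(2*log(t) + 1) was incorrectly written as -t*(2*log(t) + 1)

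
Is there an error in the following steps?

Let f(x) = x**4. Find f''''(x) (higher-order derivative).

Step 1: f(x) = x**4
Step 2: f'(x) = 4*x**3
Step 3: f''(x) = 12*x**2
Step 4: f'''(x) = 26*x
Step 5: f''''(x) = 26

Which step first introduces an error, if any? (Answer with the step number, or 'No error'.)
Step 4

Step 4 is incorrect due to a wrong coefficient.
The step shows: 26*x
The correct value should be: 24*x

Explanation: The coefficient 24 was incorrectly written as 26: the term 24*x was incorrectly written as 26*x
The later steps are derived from this incorrect expression, so the error originates in Step 4.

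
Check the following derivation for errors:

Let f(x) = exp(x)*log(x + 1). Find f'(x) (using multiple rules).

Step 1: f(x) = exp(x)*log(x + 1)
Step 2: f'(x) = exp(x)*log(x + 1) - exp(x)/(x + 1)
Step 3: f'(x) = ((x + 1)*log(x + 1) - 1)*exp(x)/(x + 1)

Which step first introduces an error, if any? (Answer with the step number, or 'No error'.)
Step 2

Step 2 is incorrect due to a sign flip.
The step shows: exp(x)*log(x + 1) - exp(x)/(x + 1)
The correct value should be: exp(x)*log(x + 1) + exp(x)/(x + 1)

Explanation: The sign of one term was flipped: the term exp(x)/(x + 1) was incorrectly written as -exp(x)/(x + 1)
The later steps are derived from this incorrect expression, so the error originates in Step 2.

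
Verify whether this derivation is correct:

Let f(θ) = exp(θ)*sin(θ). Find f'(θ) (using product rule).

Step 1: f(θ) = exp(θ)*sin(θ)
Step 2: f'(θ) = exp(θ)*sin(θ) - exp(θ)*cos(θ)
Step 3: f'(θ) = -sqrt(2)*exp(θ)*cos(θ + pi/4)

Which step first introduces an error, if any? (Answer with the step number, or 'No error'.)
Step 2

Step 2 is incorrect due to a sign flip.
The step shows: exp(θ)*sin(θ) - exp(θ)*cos(θ)
The correct value should be: exp(θ)*sin(θ) + exp(θ)*cos(θ)

Explanation: The sign of one term was flipped: the term exp(θ)*cos(θ) was incorrectly written as -exp(θ)*cos(θ)
The later steps are derived from this incorrect expression, so the error originates in Step 2.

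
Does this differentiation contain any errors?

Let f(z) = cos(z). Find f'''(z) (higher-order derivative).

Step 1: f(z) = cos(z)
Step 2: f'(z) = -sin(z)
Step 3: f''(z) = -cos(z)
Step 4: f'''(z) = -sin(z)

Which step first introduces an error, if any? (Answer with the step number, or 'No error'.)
Step 4

Step 4 is incorrect due to a sign flip.
The step shows: -sin(z)
The correct value should be: sin(z)

Explanation: The sign of the whole expression was flipped: the term sin(z) was incorrectly written as -sin(z)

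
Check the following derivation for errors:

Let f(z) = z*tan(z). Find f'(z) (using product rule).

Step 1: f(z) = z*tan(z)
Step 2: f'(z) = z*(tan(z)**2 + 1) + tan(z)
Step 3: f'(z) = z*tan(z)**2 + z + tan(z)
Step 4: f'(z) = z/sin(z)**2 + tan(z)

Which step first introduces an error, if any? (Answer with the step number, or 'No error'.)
Step 4

Step 4 is incorrect due to a wrong trig function.
The step shows: z/sin(z)**2 + tan(z)
The correct value should be: z/cos(z)**2 + tan(z)

Explanation: cos(z) was incorrectly written as sin(z): the term z/cos(z)**2 was incorrectly written as z/sin(z)**2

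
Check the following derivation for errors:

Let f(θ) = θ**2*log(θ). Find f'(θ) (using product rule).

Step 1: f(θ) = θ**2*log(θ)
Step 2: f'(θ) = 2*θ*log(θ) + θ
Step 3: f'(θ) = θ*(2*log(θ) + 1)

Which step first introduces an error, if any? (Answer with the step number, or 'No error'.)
No error

All steps in this derivation are correct.
The final answer f'(θ) = θ*(2*log(θ) + 1) is valid.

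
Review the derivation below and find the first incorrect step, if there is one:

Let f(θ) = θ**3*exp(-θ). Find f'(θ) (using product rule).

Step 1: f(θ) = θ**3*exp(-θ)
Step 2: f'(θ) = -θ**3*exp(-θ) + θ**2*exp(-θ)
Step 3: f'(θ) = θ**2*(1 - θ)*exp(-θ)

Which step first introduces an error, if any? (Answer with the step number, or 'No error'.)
Step 2

Step 2 is incorrect due to a wrong coefficient.
The step shows: -θ**3*exp(-θ) + θ**2*exp(-θ)
The correct value should be: -θ**3*exp(-θ) + 3*θ**2*exp(-θ)

Explanation: The coefficient 3 was incorrectly written as 1: the term 3*θ**2*exp(-θ) was incorrectly written as θ**2*exp(-θ)
The later steps are derived from this incorrect expression, so the error originates in Step 2.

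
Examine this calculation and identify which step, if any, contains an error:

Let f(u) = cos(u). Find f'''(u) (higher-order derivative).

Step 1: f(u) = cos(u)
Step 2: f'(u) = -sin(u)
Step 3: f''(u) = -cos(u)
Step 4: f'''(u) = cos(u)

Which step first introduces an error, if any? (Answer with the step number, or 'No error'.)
Step 4

Step 4 is incorrect due to a wrong trig function.
The step shows: cos(u)
The correct value should be: sin(u)

Explanation: sin(u) was incorrectly written as cos(u): the term sin(u) was incorrectly written as cos(u)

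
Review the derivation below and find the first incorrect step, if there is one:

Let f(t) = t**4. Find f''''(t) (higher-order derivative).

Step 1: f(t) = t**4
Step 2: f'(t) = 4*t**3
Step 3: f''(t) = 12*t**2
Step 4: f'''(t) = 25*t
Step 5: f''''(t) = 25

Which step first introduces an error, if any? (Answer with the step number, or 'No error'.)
Step 4

Step 4 is incorrect due to a wrong coefficient.
The step shows: 25*t
The correct value should be: 24*t

Explanation: The coefficient 24 was incorrectly written as 25: the term 24*t was incorrectly written as 25*t
The later steps are derived from this incorrect expression, so the error originates in Step 4.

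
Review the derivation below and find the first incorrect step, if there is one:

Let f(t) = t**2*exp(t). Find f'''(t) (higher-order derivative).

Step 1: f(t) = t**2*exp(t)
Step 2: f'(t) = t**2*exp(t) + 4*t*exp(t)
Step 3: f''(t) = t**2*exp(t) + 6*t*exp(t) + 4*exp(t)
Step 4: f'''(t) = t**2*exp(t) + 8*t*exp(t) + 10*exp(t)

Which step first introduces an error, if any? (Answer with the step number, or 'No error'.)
Step 2

Step 2 is incorrect due to a wrong coefficient.
The step shows: t**2*exp(t) + 4*t*exp(t)
The correct value should be: t**2*exp(t) + 2*t*exp(t)

Explanation: The coefficient 2 was incorrectly written as 4: the term 2*t*exp(t) was incorrectly written as 4*t*exp(t)
The later steps are derived from this incorrect expression, so the error originates in Step 2.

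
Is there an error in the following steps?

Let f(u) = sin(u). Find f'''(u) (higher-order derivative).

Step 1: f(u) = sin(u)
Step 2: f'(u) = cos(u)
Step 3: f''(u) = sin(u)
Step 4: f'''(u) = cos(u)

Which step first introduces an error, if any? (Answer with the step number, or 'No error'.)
Step 3

Step 3 is incorrect due to a sign flip.
The step shows: sin(u)
The correct value should be: -sin(u)

Explanation: The sign of the whole expression was flipped: the term -sin(u) was incorrectly written as sin(u)
The later steps are derived from this incorrect expression, so the error originates in Step 3.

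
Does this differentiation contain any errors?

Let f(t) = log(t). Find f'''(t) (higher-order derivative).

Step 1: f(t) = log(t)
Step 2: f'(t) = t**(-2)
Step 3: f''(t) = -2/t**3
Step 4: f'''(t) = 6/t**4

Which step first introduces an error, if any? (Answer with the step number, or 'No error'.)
Step 2

Step 2 is incorrect due to a wrong exponent.
The step shows: t**(-2)
The correct value should be: 1/t

Explanation: The exponent -1 on t was incorrectly written as -2: the term 1/t was incorrectly written as t**(-2)
The later steps are derived from this incorrect expression, so the error originates in Step 2.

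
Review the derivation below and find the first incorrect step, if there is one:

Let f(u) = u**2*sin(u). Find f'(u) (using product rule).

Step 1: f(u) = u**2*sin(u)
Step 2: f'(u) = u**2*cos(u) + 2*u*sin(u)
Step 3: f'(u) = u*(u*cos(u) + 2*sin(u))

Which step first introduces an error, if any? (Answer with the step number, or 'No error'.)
No error

All steps in this derivation are correct.
The final answer f'(u) = u*(u*cos(u) + 2*sin(u)) is valid.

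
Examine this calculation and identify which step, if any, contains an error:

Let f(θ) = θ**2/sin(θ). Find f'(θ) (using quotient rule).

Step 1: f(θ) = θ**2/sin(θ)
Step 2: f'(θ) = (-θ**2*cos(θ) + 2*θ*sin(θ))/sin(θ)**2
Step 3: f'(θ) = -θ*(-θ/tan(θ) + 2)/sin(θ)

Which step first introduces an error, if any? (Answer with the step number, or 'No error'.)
Step 3

Step 3 is incorrect due to a sign flip.
The step shows: -θ*(-θ/tan(θ) + 2)/sin(θ)
The correct value should be: θ*(-θ/tan(θ) + 2)/sin(θ)

Explanation: The sign of the whole expression was flipped: the term θ*(-θ/tan(θ) + 2)/sin(θ) was incorrectly written as -θ*(-θ/tan(θ) + 2)/sin(θ)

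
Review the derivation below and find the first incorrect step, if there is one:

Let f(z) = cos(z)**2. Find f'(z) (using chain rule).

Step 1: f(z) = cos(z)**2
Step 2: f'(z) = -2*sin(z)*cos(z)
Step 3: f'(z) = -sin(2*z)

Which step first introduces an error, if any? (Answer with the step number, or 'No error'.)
No error

All steps in this derivation are correct.
The final answer f'(z) = -sin(2*z) is valid.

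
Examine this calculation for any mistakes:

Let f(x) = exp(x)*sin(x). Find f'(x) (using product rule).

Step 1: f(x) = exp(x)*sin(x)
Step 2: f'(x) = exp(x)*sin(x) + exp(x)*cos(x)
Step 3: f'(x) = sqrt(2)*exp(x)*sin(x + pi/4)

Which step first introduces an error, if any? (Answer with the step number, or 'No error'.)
No error

All steps in this derivation are correct.
The final answer f'(x) = sqrt(2)*exp(x)*sin(x + pi/4) is valid.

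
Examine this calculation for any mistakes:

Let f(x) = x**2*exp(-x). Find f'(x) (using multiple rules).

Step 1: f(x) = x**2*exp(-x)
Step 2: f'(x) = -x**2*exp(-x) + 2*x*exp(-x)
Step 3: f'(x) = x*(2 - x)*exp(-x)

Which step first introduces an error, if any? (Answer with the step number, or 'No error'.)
No error

All steps in this derivation are correct.
The final answer f'(x) = x*(2 - x)*exp(-x) is valid.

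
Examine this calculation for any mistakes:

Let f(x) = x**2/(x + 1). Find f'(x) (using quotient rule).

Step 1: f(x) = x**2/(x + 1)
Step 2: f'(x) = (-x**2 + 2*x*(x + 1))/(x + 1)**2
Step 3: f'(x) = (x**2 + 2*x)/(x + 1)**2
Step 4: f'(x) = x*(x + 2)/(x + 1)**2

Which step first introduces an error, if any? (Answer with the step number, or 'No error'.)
No error

All steps in this derivation are correct.
The final answer f'(x) = x*(x + 2)/(x + 1)**2 is valid.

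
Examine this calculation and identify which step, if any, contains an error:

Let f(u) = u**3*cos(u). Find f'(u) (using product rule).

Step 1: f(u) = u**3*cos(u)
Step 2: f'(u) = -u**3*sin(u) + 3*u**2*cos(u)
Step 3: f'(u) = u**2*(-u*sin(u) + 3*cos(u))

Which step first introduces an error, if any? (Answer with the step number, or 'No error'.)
No error

All steps in this derivation are correct.
The final answer f'(u) = u**2*(-u*sin(u) + 3*cos(u)) is valid.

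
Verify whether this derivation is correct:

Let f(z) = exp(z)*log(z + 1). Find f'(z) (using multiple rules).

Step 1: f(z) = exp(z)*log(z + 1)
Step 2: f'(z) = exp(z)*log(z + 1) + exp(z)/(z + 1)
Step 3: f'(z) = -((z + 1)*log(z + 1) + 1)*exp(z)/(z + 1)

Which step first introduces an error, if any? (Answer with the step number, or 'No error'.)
Step 3

Step 3 is incorrect due to a sign flip.
The step shows: -((z + 1)*log(z + 1) + 1)*exp(z)/(z + 1)
The correct value should be: ((z + 1)*log(z + 1) + 1)*exp(z)/(z + 1)

Explanation: The sign of the whole expression was flipped: the term ((z + 1)*log(z + 1) + 1)*exp(z)/(z + 1) was incorrectly written as -((z + 1)*log(z + 1) + 1)*exp(z)/(z + 1)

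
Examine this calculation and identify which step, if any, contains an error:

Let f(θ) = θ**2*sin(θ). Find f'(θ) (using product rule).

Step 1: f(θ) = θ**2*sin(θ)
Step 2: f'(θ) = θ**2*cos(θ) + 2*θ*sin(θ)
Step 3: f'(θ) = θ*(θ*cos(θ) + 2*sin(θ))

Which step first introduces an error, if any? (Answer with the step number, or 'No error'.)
No error

All steps in this derivation are correct.
The final answer f'(θ) = θ*(θ*cos(θ) + 2*sin(θ)) is valid.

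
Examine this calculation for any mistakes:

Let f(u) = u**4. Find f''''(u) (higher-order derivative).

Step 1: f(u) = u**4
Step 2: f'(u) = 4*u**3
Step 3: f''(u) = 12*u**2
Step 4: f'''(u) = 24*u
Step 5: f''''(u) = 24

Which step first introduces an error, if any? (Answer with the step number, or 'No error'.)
No error

All steps in this derivation are correct.
The final answer f''''(u) = 24 is valid.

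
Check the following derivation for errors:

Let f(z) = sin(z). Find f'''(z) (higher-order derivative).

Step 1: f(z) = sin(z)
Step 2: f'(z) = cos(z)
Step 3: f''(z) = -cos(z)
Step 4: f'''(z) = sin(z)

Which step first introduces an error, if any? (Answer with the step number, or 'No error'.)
Step 3

Step 3 is incorrect due to a wrong trig function.
The step shows: -cos(z)
The correct value should be: -sin(z)

Explanation: sin(z) was incorrectly written as cos(z): the term -sin(z) was incorrectly written as -cos(z)
The later steps are derived from this incorrect expression, so the error originates in Step 3.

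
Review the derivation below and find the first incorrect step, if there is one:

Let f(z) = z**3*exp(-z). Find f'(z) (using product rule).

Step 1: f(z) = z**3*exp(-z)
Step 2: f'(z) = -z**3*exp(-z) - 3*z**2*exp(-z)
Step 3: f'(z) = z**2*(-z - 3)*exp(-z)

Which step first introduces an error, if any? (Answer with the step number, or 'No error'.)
Step 2

Step 2 is incorrect due to a sign flip.
The step shows: -z**3*exp(-z) - 3*z**2*exp(-z)
The correct value should be: -z**3*exp(-z) + 3*z**2*exp(-z)

Explanation: The sign of one term was flipped: the term 3*z**2*exp(-z) was incorrectly written as -3*z**2*exp(-z)
The later steps are derived from this incorrect expression, so the error originates in Step 2.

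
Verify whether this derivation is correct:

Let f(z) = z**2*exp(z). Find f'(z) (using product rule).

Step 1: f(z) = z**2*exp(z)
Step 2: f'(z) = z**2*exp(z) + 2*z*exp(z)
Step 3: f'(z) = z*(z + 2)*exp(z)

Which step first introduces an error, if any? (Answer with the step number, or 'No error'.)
No error

All steps in this derivation are correct.
The final answer f'(z) = z*(z + 2)*exp(z) is valid.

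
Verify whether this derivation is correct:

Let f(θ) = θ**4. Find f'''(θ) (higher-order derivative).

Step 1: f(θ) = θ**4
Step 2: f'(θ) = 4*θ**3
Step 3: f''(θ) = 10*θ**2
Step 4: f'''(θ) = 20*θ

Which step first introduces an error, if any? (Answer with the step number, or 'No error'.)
Step 3

Step 3 is incorrect due to a wrong coefficient.
The step shows: 10*θ**2
The correct value should be: 12*θ**2

Explanation: The coefficient 12 was incorrectly written as 10: the term 12*θ**2 was incorrectly written as 10*θ**2
The later steps are derived from this incorrect expression, so the error originates in Step 3.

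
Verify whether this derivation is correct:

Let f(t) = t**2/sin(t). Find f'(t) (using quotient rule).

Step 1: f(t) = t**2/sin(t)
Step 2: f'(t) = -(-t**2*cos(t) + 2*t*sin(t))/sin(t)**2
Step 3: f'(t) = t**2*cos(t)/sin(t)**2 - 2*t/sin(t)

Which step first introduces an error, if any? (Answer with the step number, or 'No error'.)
Step 2

Step 2 is incorrect due to a sign flip.
The step shows: -(-t**2*cos(t) + 2*t*sin(t))/sin(t)**2
The correct value should be: (-t**2*cos(t) + 2*t*sin(t))/sin(t)**2

Explanation: The sign of the whole expression was flipped: the term (-t**2*cos(t) + 2*t*sin(t))/sin(t)**2 was incorrectly written as -(-t**2*cos(t) + 2*t*sin(t))/sin(t)**2
The later steps are derived from this incorrect expression, so the error originates in Step 2.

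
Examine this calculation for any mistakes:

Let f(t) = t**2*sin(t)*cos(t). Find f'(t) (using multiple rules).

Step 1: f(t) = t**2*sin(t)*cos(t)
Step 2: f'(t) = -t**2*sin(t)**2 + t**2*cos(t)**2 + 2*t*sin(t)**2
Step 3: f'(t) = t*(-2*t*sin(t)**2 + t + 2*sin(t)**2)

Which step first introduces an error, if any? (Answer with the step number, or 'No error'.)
Step 2

Step 2 is incorrect due to a wrong trig function.
The step shows: -t**2*sin(t)**2 + t**2*cos(t)**2 + 2*t*sin(t)**2
The correct value should be: -t**2*sin(t)**2 + t**2*cos(t)**2 + 2*t*sin(t)*cos(t)

Explanation: cos(t) was incorrectly written as sin(t): the term 2*t*sin(t)*cos(t) was incorrectly written as 2*t*sin(t)**2
The later steps are derived from this incorrect expression, so the error originates in Step 2.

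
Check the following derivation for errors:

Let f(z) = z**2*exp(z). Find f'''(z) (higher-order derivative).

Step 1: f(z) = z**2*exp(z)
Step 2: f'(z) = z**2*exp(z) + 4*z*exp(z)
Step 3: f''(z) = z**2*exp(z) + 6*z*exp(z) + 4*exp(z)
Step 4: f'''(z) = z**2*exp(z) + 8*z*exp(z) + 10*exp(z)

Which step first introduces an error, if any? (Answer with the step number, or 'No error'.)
Step 2

Step 2 is incorrect due to a wrong coefficient.
The step shows: z**2*exp(z) + 4*z*exp(z)
The correct value should be: z**2*exp(z) + 2*z*exp(z)

Explanation: The coefficient 2 was incorrectly written as 4: the term 2*z*exp(z) was incorrectly written as 4*z*exp(z)
The later steps are derived from this incorrect expression, so the error originates in Step 2.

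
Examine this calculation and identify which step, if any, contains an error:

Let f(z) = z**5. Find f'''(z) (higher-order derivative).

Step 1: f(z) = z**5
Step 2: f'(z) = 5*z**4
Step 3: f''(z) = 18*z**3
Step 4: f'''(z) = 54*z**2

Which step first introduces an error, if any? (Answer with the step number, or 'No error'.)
Step 3

Step 3 is incorrect due to a wrong coefficient.
The step shows: 18*z**3
The correct value should be: 20*z**3

Explanation: The coefficient 20 was incorrectly written as 18: the term 20*z**3 was incorrectly written as 18*z**3
The later steps are derived from this incorrect expression, so the error originates in Step 3.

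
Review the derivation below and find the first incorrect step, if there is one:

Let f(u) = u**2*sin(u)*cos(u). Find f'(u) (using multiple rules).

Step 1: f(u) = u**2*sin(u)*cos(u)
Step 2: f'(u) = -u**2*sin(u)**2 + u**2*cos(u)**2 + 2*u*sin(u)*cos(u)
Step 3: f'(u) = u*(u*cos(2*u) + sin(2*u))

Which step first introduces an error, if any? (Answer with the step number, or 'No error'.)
No error

All steps in this derivation are correct.
The final answer f'(u) = u*(u*cos(2*u) + sin(2*u)) is valid.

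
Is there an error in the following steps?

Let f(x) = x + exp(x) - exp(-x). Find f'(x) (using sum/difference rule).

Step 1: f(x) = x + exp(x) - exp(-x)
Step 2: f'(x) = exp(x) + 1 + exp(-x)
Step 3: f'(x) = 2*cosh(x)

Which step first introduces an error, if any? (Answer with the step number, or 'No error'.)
Step 3

Step 3 is incorrect due to a dropped term.
The step shows: 2*cosh(x)
The correct value should be: 2*cosh(x) + 1

Explanation: A term was dropped: the term 1 was incorrectly omitted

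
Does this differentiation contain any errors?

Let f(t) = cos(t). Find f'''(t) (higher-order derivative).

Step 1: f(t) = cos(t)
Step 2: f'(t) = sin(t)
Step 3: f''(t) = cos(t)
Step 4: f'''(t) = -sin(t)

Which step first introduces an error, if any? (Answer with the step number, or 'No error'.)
Step 2

Step 2 is incorrect due to a sign flip.
The step shows: sin(t)
The correct value should be: -sin(t)

Explanation: The sign of the whole expression was flipped: the term -sin(t) was incorrectly written as sin(t)
The later steps are derived from this incorrect expression, so the error originates in Step 2.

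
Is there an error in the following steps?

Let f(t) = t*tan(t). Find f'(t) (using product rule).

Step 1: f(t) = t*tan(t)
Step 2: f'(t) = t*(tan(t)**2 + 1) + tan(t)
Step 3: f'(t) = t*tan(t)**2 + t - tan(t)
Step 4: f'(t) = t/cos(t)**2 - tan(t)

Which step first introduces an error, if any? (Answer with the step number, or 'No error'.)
Step 3

Step 3 is incorrect due to a sign flip.
The step shows: t*tan(t)**2 + t - tan(t)
The correct value should be: t*tan(t)**2 + t + tan(t)

Explanation: The sign of one term was flipped: the term tan(t) was incorrectly written as -tan(t)
The later steps are derived from this incorrect expression, so the error originates in Step 3.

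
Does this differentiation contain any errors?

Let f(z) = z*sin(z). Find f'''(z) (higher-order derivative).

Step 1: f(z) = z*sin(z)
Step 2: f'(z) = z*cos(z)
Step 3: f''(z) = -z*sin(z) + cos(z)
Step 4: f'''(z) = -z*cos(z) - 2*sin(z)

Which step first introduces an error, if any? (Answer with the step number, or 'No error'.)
Step 2

Step 2 is incorrect due to a dropped term.
The step shows: z*cos(z)
The correct value should be: z*cos(z) + sin(z)

Explanation: A term was dropped: the term sin(z) was incorrectly omitted
The later steps are derived from this incorrect expression, so the error originates in Step 2.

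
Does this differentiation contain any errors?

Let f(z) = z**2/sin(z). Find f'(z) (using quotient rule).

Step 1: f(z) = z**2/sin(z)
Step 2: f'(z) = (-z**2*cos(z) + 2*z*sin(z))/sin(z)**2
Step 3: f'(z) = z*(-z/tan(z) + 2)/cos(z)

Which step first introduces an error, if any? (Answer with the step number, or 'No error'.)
Step 3

Step 3 is incorrect due to a wrong trig function.
The step shows: z*(-z/tan(z) + 2)/cos(z)
The correct value should be: z*(-z/tan(z) + 2)/sin(z)

Explanation: sin(z) was incorrectly written as cos(z): the term z*(-z/tan(z) + 2)/sin(z) was incorrectly written as z*(-z/tan(z) + 2)/cos(z)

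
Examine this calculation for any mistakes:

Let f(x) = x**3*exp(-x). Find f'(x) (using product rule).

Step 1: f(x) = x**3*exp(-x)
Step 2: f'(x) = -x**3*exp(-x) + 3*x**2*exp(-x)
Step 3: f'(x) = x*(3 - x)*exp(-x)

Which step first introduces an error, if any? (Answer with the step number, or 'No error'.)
Step 3

Step 3 is incorrect due to a wrong exponent.
The step shows: x*(3 - x)*exp(-x)
The correct value should be: x**2*(3 - x)*exp(-x)

Explanation: The exponent 2 on x was incorrectly written as 1: the term x**2*(3 - x)*exp(-x) was incorrectly written as x*(3 - x)*exp(-x)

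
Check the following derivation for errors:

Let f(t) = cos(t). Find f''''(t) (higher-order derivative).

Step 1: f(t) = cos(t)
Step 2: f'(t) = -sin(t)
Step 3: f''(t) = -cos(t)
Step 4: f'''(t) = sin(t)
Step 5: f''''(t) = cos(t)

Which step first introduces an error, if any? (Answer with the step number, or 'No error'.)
No error

All steps in this derivation are correct.
The final answer f''''(t) = cos(t) is valid.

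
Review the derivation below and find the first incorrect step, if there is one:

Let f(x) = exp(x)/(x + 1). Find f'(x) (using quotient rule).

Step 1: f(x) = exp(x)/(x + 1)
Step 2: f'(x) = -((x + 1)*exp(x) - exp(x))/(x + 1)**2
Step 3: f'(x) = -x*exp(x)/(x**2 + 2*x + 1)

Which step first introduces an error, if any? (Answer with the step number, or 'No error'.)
Step 2

Step 2 is incorrect due to a sign flip.
The step shows: -((x + 1)*exp(x) - exp(x))/(x + 1)**2
The correct value should be: ((x + 1)*exp(x) - exp(x))/(x + 1)**2

Explanation: The sign of the whole expression was flipped: the term ((x + 1)*exp(x) - exp(x))/(x + 1)**2 was incorrectly written as -((x + 1)*exp(x) - exp(x))/(x + 1)**2
The later steps are derived from this incorrect expression, so the error originates in Step 2.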